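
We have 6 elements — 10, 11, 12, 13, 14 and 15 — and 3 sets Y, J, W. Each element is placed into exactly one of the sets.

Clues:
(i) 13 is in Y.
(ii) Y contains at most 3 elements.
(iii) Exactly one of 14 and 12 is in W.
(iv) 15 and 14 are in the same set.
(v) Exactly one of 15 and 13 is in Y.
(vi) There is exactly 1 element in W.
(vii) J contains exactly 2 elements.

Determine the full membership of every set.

From (i): 13 ∈ Y.
(v) (exactly one): 15 ∉ Y.
(iv): 14 matches 15: 14 ∉ Y.
Suppose 10 ∉ Y: no assignment then satisfies all the clues, so 10 ∈ Y.

Y = {10, 11, 13}; J = {14, 15}; W = {12}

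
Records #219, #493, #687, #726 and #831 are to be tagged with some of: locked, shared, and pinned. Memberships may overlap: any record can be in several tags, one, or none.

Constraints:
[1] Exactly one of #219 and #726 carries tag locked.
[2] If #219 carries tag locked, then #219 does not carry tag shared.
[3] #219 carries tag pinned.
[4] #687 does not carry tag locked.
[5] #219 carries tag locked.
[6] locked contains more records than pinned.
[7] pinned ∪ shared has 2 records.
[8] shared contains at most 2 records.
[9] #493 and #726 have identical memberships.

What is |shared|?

From (3): #219 ∈ pinned.
From (4): #687 ∉ locked.
From (5): #219 ∈ locked.
(1) (exactly one): #726 ∉ locked.
(2): #219 ∉ shared.
(9): #493 matches #726: #493 ∉ locked.
Suppose #493 ∈ shared: no assignment then satisfies all the clues, so #493 ∉ shared.

1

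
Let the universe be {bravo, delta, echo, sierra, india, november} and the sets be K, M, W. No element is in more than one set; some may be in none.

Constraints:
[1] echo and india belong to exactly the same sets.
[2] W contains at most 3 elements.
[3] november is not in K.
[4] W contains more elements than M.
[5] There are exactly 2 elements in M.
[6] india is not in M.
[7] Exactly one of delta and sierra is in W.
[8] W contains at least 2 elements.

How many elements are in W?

3

From (3): november ∉ K.
From (6): india ∉ M.
(1): echo matches india: echo ∉ M.
Suppose bravo ∈ W: no assignment then satisfies all the clues, so bravo ∉ W.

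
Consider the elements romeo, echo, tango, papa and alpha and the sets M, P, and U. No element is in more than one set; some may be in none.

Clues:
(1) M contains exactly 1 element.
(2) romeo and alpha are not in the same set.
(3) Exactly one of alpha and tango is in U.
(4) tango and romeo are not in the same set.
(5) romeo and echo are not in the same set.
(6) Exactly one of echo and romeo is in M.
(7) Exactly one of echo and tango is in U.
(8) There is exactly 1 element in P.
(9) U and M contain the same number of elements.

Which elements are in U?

U = {tango}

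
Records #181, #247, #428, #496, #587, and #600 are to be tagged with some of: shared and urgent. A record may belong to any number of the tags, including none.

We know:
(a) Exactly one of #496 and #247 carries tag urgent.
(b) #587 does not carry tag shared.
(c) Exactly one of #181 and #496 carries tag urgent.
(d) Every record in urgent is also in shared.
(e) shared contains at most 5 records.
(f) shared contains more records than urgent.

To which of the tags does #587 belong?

#587: none

From (b): #587 ∉ shared.
(d) contrapositive: #587 ∉ urgent.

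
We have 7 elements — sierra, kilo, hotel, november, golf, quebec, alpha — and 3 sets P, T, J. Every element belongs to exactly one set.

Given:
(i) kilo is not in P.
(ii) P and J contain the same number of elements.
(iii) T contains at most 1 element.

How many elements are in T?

1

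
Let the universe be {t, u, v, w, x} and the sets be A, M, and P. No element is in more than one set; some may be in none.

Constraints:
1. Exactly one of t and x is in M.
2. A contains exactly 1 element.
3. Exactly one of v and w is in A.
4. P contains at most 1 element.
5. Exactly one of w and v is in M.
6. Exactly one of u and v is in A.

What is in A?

A = {v}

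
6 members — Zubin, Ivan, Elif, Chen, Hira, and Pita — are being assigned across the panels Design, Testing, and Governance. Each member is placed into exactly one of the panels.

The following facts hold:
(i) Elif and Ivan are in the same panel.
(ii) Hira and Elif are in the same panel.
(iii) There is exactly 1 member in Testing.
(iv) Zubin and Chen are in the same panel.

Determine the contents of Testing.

Testing = {Pita}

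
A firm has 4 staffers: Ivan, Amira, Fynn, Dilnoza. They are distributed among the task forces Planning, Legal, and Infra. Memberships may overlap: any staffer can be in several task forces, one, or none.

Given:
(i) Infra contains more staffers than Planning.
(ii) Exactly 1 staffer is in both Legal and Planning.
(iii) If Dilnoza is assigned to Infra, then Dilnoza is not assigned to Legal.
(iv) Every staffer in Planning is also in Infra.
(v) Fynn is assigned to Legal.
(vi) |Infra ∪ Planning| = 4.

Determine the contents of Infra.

From (v): Fynn ∈ Legal.
Suppose Ivan ∉ Infra: no assignment then satisfies all the clues, so Ivan ∈ Infra.

Infra = {Amira, Dilnoza, Fynn, Ivan}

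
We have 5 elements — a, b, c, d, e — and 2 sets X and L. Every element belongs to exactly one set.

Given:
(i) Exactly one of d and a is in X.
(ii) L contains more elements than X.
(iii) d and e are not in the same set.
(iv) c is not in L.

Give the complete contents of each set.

X = {c, d}; L = {a, b, e}

From (iv): c ∉ L.
Only one set left: c ∈ X.
Suppose a ∈ X: no assignment then satisfies all the clues, so a ∉ X.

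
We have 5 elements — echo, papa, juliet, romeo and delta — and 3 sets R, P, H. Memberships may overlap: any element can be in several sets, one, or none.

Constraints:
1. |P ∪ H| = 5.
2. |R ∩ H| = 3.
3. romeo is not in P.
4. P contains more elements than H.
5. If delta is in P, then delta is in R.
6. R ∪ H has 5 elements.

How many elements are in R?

5

From (3): romeo ∉ P.
Suppose echo ∉ R: no assignment then satisfies all the clues, so echo ∈ R.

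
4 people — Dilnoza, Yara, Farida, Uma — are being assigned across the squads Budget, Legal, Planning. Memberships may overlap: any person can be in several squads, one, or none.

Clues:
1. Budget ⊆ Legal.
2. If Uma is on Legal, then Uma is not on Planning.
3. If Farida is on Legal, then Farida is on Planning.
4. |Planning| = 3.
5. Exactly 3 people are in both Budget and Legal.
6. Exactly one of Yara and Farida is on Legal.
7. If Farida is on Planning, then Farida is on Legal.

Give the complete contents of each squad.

Budget = {Dilnoza, Farida, Uma}; Legal = {Dilnoza, Farida, Uma}; Planning = {Dilnoza, Farida, Yara}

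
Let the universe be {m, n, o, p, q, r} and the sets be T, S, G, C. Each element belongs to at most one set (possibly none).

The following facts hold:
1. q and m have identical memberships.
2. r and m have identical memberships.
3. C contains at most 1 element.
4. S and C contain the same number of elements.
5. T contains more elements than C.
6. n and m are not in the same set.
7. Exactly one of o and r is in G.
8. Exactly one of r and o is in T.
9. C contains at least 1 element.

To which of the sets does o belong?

o: G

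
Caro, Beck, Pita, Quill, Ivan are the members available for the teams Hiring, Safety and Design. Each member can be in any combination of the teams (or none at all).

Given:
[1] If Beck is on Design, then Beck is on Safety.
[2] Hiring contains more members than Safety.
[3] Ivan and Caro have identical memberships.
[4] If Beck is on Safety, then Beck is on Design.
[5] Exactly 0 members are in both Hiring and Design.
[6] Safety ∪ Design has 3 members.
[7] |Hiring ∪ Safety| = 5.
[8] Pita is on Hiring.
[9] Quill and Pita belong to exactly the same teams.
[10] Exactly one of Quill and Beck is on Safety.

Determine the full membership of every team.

Hiring = {Caro, Ivan, Pita, Quill}; Safety = {Beck, Caro, Ivan}; Design = {Beck}

From (8): Pita ∈ Hiring.
(9): Quill matches Pita: Quill ∈ Hiring.
Suppose Caro ∉ Hiring: no assignment then satisfies all the clues, so Caro ∈ Hiring.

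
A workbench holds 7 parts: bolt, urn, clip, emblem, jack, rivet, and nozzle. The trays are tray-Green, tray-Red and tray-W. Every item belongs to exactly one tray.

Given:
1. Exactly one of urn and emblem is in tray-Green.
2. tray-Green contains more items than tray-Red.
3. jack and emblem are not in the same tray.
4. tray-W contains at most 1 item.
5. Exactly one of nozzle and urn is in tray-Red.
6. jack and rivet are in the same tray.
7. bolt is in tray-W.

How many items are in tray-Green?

4

From (7): bolt ∈ tray-W.
(4): tray-W already has 1, so the rest are out.
Suppose urn ∉ tray-Green: no assignment then satisfies all the clues, so urn ∈ tray-Green.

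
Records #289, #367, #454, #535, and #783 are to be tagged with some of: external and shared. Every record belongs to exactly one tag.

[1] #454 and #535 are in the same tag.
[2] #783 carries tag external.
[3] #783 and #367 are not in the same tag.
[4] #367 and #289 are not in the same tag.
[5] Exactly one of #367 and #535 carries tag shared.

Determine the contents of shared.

From (2): #783 ∈ external.
(3): #367 ∉ external.
Only one tag left: #367 ∈ shared.
(4): #289 ∉ shared.
(5) (exactly one): #535 ∉ shared.
Only one tag left: #289 ∈ external.
Only one tag left: #535 ∈ external.
(1): #454 matches #535: #454 ∈ external.

shared = {#367}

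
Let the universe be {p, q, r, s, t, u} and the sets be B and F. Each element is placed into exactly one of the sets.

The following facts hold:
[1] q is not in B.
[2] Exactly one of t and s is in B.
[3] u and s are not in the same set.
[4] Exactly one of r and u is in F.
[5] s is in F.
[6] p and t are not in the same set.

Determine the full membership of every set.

B = {t, u}; F = {p, q, r, s}

From (1): q ∉ B.
From (5): s ∈ F.
(2) (exactly one): t ∈ B.
(3): u ∉ F.
(4) (exactly one): r ∈ F.
(6): p ∉ B.
Only one set left: p ∈ F.
Only one set left: q ∈ F.
Only one set left: u ∈ B.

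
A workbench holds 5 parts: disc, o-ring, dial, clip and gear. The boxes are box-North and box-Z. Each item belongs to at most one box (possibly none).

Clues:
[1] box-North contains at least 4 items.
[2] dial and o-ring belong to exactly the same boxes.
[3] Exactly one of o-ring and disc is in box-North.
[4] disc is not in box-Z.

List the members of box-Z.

box-Z = {}

From (4): disc ∉ box-Z.
Suppose o-ring ∈ box-Z: no assignment then satisfies all the clues, so o-ring ∉ box-Z.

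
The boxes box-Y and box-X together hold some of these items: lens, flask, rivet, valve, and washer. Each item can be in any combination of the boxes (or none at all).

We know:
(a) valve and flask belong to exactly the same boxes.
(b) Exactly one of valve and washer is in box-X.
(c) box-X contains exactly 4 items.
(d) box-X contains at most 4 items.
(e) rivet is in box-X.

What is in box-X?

From (e): rivet ∈ box-X.
Suppose lens ∉ box-X: no assignment then satisfies all the clues, so lens ∈ box-X.

box-X = {flask, lens, rivet, valve}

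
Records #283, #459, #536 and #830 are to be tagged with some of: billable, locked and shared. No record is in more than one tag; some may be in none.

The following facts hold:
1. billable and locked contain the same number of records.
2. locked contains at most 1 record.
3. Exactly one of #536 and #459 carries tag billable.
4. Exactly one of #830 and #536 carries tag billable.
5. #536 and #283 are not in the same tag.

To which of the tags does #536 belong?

#536: billable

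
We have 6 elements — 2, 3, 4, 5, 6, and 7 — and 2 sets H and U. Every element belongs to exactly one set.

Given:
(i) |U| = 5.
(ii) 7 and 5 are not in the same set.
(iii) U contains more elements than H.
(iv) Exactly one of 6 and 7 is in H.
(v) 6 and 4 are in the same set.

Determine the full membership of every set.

H = {7}; U = {2, 3, 4, 5, 6}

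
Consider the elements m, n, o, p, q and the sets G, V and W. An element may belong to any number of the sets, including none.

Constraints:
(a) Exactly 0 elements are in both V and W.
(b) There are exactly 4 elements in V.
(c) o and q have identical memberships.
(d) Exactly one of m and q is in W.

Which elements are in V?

V = {n, o, p, q}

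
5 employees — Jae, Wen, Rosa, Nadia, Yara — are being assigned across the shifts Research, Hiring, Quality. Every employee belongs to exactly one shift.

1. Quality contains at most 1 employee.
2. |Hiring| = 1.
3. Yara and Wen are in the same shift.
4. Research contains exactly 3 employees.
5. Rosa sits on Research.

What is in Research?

Research = {Rosa, Wen, Yara}

From (5): Rosa ∈ Research.
Suppose Jae ∈ Research: no assignment then satisfies all the clues, so Jae ∉ Research.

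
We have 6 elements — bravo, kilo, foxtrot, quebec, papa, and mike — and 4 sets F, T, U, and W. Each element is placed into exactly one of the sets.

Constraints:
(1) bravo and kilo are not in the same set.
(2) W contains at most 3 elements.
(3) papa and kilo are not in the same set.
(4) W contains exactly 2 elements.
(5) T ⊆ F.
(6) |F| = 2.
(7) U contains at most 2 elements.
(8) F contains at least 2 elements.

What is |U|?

2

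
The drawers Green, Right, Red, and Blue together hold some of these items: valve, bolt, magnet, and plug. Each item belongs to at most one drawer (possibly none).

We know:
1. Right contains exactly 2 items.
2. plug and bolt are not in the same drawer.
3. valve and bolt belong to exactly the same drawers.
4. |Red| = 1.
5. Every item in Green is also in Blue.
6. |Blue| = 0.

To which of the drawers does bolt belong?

(6): Blue already has 0, so the rest are out.
(5) contrapositive: valve ∉ Green.
(5) contrapositive: bolt ∉ Green.
(5) contrapositive: magnet ∉ Green.
(5) contrapositive: plug ∉ Green.
Suppose bolt ∉ Right: no assignment then satisfies all the clues, so bolt ∈ Right.

bolt: Right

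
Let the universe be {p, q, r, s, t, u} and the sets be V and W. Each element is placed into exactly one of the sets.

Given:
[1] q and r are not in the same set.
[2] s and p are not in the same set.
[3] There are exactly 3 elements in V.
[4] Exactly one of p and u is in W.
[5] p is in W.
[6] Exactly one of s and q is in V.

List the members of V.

V = {r, s, u}

From (5): p ∈ W.
(2): s ∉ W.
(4) (exactly one): u ∉ W.
Only one set left: s ∈ V.
Only one set left: u ∈ V.
(6) (exactly one): q ∉ V.
Only one set left: q ∈ W.
(1): r ∉ W.
Only one set left: r ∈ V.
(3): V already has 3, so the rest are out.
Only one set left: t ∈ W.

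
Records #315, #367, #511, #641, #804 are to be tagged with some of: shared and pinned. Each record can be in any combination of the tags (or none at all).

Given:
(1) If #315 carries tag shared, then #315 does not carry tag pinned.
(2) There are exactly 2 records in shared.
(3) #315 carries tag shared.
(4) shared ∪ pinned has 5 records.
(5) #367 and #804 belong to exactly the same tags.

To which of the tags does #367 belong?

#367: pinned

From (3): #315 ∈ shared.
(1): #315 ∉ pinned.
Suppose #367 ∈ shared: no assignment then satisfies all the clues, so #367 ∉ shared.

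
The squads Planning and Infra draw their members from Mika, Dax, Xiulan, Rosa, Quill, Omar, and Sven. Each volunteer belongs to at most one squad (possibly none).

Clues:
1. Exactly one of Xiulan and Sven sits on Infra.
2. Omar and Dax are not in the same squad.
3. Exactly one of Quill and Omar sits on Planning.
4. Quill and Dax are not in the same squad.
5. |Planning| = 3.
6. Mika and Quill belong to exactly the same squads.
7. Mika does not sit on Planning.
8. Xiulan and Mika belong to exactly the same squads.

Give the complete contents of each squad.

Planning = {Omar, Rosa, Sven}; Infra = {Mika, Quill, Xiulan}

From (7): Mika ∉ Planning.
(6): Quill matches Mika: Quill ∉ Planning.
(8): Xiulan matches Mika: Xiulan ∉ Planning.
(3) (exactly one): Omar ∈ Planning.
(2): Dax ∉ Planning.
(5): only 3 candidates remain for Planning, so all are in.
(1) (exactly one): Xiulan ∈ Infra.
(8): Mika matches Xiulan: Mika ∈ Infra.
(6): Quill matches Mika: Quill ∈ Infra.
(4): Dax ∉ Infra.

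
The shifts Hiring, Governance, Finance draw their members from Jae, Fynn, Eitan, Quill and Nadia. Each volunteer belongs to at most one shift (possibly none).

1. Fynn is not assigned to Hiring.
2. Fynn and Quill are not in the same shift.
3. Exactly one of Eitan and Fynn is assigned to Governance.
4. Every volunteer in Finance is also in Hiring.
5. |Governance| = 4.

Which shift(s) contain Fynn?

From (1): Fynn ∉ Hiring.
(4) contrapositive: Fynn ∉ Finance.
Suppose Fynn ∈ Governance: no assignment then satisfies all the clues, so Fynn ∉ Governance.

Fynn: none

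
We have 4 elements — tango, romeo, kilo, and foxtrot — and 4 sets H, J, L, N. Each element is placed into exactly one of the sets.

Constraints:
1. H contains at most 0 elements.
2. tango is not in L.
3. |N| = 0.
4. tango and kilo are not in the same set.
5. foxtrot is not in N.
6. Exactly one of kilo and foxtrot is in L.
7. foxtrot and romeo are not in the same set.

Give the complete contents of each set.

H = {}; J = {foxtrot, tango}; L = {kilo, romeo}; N = {}

From (2): tango ∉ L.
From (5): foxtrot ∉ N.
(1): H already has 0, so the rest are out.
(3): N already has 0, so the rest are out.
Only one set left: tango ∈ J.
(4): kilo ∉ J.
Only one set left: kilo ∈ L.
(6) (exactly one): foxtrot ∉ L.
Only one set left: foxtrot ∈ J.
(7): romeo ∉ J.
Only one set left: romeo ∈ L.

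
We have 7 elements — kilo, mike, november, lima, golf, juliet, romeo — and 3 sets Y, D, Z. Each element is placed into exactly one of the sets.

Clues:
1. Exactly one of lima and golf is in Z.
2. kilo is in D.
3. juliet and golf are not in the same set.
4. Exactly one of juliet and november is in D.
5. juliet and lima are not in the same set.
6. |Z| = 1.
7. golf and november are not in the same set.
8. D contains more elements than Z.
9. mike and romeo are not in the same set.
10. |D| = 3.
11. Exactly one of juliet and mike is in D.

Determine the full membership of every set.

From (2): kilo ∈ D.
Suppose mike ∉ Y: no assignment then satisfies all the clues, so mike ∈ Y.

Y = {lima, mike, november}; D = {juliet, kilo, romeo}; Z = {golf}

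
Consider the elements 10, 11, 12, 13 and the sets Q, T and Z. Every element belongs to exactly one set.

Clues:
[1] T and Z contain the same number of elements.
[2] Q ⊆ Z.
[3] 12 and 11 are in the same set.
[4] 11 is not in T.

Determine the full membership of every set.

Q = {}; T = {10, 13}; Z = {11, 12}

From (4): 11 ∉ T.
(3): 12 matches 11: 12 ∉ T.
Suppose 10 ∈ Q: no assignment then satisfies all the clues, so 10 ∉ Q.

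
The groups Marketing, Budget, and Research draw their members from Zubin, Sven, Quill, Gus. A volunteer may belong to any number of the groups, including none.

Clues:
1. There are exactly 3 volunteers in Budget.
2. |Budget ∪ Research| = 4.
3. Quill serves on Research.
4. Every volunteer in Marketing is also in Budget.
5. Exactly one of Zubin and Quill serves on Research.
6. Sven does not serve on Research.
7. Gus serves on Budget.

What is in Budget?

Budget = {Gus, Sven, Zubin}

From (3): Quill ∈ Research.
From (6): Sven ∉ Research.
From (7): Gus ∈ Budget.
(5) (exactly one): Zubin ∉ Research.
Suppose Zubin ∉ Budget: no assignment then satisfies all the clues, so Zubin ∈ Budget.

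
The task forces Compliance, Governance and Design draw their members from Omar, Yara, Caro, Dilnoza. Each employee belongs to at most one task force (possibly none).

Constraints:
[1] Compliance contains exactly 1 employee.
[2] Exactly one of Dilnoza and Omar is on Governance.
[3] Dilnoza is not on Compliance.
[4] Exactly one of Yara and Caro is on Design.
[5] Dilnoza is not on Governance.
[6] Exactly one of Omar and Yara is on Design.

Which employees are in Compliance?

Compliance = {Caro}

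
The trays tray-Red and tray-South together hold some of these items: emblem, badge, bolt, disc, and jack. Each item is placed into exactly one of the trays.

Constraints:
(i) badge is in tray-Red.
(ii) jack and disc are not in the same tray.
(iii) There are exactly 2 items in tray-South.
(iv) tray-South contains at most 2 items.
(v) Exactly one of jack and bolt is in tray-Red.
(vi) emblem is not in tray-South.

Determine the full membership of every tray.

tray-Red = {badge, emblem, jack}; tray-South = {bolt, disc}

From (i): badge ∈ tray-Red.
From (vi): emblem ∉ tray-South.
Only one tray left: emblem ∈ tray-Red.
Suppose bolt ∈ tray-Red: no assignment then satisfies all the clues, so bolt ∉ tray-Red.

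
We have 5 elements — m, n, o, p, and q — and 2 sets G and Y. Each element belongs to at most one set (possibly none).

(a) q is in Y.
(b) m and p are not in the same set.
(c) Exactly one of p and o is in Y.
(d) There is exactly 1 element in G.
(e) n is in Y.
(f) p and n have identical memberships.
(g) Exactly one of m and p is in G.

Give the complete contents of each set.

G = {m}; Y = {n, p, q}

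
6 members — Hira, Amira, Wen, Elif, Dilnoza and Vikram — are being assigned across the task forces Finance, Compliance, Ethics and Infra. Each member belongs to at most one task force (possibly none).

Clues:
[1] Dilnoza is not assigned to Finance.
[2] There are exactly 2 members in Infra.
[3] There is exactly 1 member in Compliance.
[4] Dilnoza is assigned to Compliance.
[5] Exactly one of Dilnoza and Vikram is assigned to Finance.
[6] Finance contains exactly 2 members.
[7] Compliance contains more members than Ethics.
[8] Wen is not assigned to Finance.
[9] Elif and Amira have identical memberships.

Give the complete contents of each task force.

Finance = {Hira, Vikram}; Compliance = {Dilnoza}; Ethics = {}; Infra = {Amira, Elif}

From (1): Dilnoza ∉ Finance.
From (4): Dilnoza ∈ Compliance.
From (8): Wen ∉ Finance.
(3): Compliance already has 1, so the rest are out.
(5) (exactly one): Vikram ∈ Finance.
Suppose Hira ∉ Finance: no assignment then satisfies all the clues, so Hira ∈ Finance.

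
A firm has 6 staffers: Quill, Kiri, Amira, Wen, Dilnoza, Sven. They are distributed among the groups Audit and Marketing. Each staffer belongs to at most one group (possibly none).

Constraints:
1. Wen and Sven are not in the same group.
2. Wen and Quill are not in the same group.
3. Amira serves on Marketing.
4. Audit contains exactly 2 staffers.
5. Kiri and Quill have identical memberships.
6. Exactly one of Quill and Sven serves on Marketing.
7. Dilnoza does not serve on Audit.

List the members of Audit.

Audit = {Kiri, Quill}

From (3): Amira ∈ Marketing.
From (7): Dilnoza ∉ Audit.
Suppose Quill ∉ Audit: no assignment then satisfies all the clues, so Quill ∈ Audit.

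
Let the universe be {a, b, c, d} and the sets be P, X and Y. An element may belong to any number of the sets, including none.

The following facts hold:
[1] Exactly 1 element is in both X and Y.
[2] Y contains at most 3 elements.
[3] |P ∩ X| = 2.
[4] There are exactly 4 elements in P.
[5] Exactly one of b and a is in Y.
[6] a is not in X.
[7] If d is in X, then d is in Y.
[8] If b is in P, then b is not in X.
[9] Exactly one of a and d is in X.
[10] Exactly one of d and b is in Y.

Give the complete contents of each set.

P = {a, b, c, d}; X = {c, d}; Y = {a, d}

From (6): a ∉ X.
(4): only 4 candidates remain for P, so all are in.
(8): b ∉ X.
(9) (exactly one): d ∈ X.
(7): d ∈ Y.
(10) (exactly one): b ∉ Y.
(5) (exactly one): a ∈ Y.
Suppose c ∉ X: no assignment then satisfies all the clues, so c ∈ X.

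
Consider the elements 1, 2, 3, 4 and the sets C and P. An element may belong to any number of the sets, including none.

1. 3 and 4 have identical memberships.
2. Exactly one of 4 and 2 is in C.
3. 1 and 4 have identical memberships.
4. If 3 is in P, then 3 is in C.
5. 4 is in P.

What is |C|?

From (5): 4 ∈ P.
(1): 3 matches 4: 3 ∈ P.
(3): 1 matches 4: 1 ∈ P.
(4): 3 ∈ C.
(1): 4 matches 3: 4 ∈ C.
(2) (exactly one): 2 ∉ C.
(3): 1 matches 4: 1 ∈ C.

3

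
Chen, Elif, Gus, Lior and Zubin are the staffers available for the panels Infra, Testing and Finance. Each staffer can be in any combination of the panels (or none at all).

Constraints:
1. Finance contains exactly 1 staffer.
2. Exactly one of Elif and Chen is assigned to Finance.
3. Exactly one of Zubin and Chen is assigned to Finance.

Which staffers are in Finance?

Finance = {Chen}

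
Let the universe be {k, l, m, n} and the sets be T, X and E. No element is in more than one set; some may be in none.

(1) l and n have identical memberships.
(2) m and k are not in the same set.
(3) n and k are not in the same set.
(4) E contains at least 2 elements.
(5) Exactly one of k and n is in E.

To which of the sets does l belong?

l: E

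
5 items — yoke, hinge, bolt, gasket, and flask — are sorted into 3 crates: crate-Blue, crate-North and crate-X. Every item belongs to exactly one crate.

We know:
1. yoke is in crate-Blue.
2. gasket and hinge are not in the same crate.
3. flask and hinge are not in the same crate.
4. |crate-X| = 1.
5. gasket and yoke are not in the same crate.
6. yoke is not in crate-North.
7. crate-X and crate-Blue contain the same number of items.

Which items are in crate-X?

crate-X = {hinge}

From (1): yoke ∈ crate-Blue.
(5): gasket ∉ crate-Blue.
Suppose hinge ∉ crate-X: no assignment then satisfies all the clues, so hinge ∈ crate-X.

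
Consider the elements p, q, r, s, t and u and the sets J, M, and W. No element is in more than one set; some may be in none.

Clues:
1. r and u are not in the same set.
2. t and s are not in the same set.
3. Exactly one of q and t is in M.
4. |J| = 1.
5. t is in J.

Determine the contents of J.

J = {t}

From (5): t ∈ J.
(2): s ∉ J.
(3) (exactly one): q ∈ M.
(4): J already has 1, so the rest are out.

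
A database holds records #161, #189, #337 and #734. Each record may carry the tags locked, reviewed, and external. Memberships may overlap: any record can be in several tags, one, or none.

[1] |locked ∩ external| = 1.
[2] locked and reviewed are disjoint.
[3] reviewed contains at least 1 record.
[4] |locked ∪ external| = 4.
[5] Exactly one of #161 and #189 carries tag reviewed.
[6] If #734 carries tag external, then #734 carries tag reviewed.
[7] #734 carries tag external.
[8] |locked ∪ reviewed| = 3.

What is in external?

external = {#161, #189, #337, #734}

From (7): #734 ∈ external.
(6): #734 ∈ reviewed.
(2) (disjoint): #734 ∉ locked.
Suppose #161 ∉ external: no assignment then satisfies all the clues, so #161 ∈ external.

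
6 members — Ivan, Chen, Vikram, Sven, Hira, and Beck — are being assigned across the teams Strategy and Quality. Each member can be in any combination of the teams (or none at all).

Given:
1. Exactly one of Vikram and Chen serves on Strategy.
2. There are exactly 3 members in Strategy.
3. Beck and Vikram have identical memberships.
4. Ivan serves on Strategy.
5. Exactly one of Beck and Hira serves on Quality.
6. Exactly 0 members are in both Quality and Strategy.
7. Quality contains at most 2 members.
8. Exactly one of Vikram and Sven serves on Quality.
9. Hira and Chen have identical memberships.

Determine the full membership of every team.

Strategy = {Chen, Hira, Ivan}; Quality = {Beck, Vikram}

From (4): Ivan ∈ Strategy.
Suppose Ivan ∈ Quality: no assignment then satisfies all the clues, so Ivan ∉ Quality.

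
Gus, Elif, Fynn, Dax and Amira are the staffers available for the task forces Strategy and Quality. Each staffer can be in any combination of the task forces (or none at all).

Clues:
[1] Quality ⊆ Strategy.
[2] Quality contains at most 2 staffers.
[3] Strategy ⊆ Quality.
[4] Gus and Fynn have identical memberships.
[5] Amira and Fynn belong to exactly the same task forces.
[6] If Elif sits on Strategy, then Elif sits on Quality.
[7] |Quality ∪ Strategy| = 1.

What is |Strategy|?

1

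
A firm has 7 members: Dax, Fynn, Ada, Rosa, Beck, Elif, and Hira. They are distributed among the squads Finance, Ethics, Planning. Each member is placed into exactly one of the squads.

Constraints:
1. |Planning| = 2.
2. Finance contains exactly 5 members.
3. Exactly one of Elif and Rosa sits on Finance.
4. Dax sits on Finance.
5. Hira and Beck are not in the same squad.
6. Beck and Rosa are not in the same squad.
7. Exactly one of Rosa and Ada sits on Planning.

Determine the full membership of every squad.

From (4): Dax ∈ Finance.
Suppose Fynn ∉ Finance: no assignment then satisfies all the clues, so Fynn ∈ Finance.

Finance = {Ada, Beck, Dax, Elif, Fynn}; Ethics = {}; Planning = {Hira, Rosa}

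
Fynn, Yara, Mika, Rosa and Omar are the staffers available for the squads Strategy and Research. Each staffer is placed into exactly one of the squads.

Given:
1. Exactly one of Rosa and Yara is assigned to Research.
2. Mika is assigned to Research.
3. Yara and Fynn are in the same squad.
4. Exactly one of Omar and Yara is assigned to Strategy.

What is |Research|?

3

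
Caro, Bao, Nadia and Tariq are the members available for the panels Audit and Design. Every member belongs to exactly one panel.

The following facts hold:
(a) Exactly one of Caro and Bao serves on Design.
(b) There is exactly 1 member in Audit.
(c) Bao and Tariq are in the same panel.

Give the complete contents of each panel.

Audit = {Caro}; Design = {Bao, Nadia, Tariq}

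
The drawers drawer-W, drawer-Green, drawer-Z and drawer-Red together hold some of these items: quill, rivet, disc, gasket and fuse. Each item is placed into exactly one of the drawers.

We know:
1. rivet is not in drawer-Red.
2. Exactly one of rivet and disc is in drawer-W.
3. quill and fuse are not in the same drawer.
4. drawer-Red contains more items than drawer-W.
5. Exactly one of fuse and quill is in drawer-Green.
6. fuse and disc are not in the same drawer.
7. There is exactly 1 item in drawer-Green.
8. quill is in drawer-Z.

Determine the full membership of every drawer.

drawer-W = {rivet}; drawer-Green = {fuse}; drawer-Z = {quill}; drawer-Red = {disc, gasket}

From (1): rivet ∉ drawer-Red.
From (8): quill ∈ drawer-Z.
(3): fuse ∉ drawer-Z.
(5) (exactly one): fuse ∈ drawer-Green.
(6): disc ∉ drawer-Green.
(7): drawer-Green already has 1, so the rest are out.
Suppose rivet ∉ drawer-W: no assignment then satisfies all the clues, so rivet ∈ drawer-W.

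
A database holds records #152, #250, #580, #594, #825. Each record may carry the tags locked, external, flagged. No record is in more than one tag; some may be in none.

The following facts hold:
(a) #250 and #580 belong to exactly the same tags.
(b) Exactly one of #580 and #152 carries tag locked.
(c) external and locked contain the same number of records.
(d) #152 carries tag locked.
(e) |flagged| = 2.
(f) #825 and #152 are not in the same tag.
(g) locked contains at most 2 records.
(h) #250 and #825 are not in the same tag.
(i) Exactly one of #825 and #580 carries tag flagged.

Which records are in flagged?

flagged = {#250, #580}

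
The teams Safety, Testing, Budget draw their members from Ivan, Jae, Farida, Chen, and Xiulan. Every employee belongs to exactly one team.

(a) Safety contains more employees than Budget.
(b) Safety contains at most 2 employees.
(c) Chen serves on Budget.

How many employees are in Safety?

2

From (c): Chen ∈ Budget.
Suppose Ivan ∈ Budget: no assignment then satisfies all the clues, so Ivan ∉ Budget.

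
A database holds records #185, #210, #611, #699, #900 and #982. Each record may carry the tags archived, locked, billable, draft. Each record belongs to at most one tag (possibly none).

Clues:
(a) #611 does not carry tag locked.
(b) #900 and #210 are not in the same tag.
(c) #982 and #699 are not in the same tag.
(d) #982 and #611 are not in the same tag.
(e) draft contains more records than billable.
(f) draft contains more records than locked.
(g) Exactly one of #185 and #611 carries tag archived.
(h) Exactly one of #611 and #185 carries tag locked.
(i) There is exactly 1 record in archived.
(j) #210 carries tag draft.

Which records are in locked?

locked = {#185}

From (a): #611 ∉ locked.
From (j): #210 ∈ draft.
(b): #900 ∉ draft.
(h) (exactly one): #185 ∈ locked.
(g) (exactly one): #611 ∈ archived.
(i): archived already has 1, so the rest are out.
Suppose #699 ∈ locked: no assignment then satisfies all the clues, so #699 ∉ locked.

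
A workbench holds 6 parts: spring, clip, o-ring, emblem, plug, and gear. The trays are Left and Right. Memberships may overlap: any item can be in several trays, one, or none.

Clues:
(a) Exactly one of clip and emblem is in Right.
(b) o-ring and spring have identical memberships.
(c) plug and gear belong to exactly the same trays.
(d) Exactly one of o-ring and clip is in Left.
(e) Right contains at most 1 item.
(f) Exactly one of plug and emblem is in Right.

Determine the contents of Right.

Right = {emblem}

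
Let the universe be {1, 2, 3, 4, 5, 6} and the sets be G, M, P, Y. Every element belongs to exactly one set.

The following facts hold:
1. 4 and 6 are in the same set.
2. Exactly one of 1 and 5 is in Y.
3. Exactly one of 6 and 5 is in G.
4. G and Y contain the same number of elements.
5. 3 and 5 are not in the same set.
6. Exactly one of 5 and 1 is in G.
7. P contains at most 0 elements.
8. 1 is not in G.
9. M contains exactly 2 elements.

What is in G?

G = {2, 5}

From (8): 1 ∉ G.
(6) (exactly one): 5 ∈ G.
(7): P already has 0, so the rest are out.
(2) (exactly one): 1 ∈ Y.
(3) (exactly one): 6 ∉ G.
(5): 3 ∉ G.
(1): 4 matches 6: 4 ∉ G.
Suppose 2 ∉ G: no assignment then satisfies all the clues, so 2 ∈ G.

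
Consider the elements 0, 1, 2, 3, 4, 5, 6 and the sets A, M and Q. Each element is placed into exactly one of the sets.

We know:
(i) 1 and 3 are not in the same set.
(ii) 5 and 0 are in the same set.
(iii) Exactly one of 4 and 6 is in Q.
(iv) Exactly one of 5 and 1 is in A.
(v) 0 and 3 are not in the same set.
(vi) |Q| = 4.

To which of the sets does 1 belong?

1: A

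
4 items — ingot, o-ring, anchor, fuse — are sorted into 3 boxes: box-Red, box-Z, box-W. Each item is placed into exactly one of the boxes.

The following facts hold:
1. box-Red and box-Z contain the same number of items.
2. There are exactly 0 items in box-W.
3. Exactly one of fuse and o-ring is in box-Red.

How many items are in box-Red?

2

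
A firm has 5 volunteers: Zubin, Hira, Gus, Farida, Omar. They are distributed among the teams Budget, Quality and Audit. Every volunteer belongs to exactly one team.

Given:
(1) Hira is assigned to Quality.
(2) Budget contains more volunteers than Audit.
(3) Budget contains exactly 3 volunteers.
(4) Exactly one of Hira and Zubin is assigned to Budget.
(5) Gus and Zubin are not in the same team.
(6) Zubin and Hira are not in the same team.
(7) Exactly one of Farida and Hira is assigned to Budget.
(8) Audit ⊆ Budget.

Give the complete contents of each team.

Budget = {Farida, Omar, Zubin}; Quality = {Gus, Hira}; Audit = {}

From (1): Hira ∈ Quality.
(4) (exactly one): Zubin ∈ Budget.
(5): Gus ∉ Budget.
(7) (exactly one): Farida ∈ Budget.
(8) contrapositive: Gus ∉ Audit.
Only one team left: Gus ∈ Quality.
(3): only 3 candidates remain for Budget, so all are in.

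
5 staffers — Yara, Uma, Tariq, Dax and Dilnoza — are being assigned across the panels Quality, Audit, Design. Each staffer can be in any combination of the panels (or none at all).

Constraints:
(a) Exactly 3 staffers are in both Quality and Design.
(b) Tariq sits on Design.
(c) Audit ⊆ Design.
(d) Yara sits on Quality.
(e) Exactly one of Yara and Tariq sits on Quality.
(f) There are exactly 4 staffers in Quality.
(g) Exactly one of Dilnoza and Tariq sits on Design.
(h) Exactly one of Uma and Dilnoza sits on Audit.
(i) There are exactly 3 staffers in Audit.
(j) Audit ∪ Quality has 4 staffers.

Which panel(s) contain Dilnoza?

From (b): Tariq ∈ Design.
From (d): Yara ∈ Quality.
(e) (exactly one): Tariq ∉ Quality.
(f): only 4 candidates remain for Quality, so all are in.
(g) (exactly one): Dilnoza ∉ Design.
(c) contrapositive: Dilnoza ∉ Audit.
(h) (exactly one): Uma ∈ Audit.
(c) with Uma ∈ Audit: Uma ∈ Design.

Dilnoza: Quality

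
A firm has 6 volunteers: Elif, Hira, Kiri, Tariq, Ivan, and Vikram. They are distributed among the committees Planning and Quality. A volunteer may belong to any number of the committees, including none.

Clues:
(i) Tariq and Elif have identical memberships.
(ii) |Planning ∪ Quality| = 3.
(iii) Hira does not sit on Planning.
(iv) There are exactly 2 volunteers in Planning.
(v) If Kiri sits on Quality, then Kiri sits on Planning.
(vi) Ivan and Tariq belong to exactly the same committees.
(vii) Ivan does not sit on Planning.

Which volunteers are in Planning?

Planning = {Kiri, Vikram}

From (iii): Hira ∉ Planning.
From (vii): Ivan ∉ Planning.
(vi): Tariq matches Ivan: Tariq ∉ Planning.
(i): Elif matches Tariq: Elif ∉ Planning.
(iv): only 2 candidates remain for Planning, so all are in.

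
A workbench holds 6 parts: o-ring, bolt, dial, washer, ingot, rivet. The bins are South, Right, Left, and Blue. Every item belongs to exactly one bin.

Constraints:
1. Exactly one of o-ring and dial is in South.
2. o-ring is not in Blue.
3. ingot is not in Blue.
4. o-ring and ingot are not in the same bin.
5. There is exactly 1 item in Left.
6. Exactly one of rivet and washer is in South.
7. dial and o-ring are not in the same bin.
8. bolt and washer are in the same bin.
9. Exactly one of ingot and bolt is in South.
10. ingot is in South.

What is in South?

South = {dial, ingot, rivet}

From (2): o-ring ∉ Blue.
From (3): ingot ∉ Blue.
From (10): ingot ∈ South.
(4): o-ring ∉ South.
(9) (exactly one): bolt ∉ South.
(1) (exactly one): dial ∈ South.
(8): washer matches bolt: washer ∉ South.
(6) (exactly one): rivet ∈ South.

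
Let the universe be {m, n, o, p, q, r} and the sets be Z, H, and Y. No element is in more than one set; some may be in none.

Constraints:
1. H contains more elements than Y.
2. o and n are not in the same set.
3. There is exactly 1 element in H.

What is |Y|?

0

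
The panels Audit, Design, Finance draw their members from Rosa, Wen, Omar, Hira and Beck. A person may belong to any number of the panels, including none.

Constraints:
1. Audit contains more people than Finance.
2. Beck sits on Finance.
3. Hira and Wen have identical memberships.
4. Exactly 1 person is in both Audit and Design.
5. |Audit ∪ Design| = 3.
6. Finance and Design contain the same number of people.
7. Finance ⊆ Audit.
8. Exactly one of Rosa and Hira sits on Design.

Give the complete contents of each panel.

Audit = {Beck, Omar, Rosa}; Design = {Rosa}; Finance = {Beck}

From (2): Beck ∈ Finance.
(7) with Beck ∈ Finance: Beck ∈ Audit.
Suppose Rosa ∉ Audit: no assignment then satisfies all the clues, so Rosa ∈ Audit.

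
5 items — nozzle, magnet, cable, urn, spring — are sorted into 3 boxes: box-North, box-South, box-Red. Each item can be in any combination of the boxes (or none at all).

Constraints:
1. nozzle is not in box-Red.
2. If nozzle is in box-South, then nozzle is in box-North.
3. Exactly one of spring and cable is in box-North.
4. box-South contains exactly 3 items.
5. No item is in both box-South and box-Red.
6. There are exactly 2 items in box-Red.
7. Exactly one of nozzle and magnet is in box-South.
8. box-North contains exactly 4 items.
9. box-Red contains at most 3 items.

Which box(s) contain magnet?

magnet: box-North, box-Red

From (1): nozzle ∉ box-Red.
Suppose magnet ∉ box-North: no assignment then satisfies all the clues, so magnet ∈ box-North.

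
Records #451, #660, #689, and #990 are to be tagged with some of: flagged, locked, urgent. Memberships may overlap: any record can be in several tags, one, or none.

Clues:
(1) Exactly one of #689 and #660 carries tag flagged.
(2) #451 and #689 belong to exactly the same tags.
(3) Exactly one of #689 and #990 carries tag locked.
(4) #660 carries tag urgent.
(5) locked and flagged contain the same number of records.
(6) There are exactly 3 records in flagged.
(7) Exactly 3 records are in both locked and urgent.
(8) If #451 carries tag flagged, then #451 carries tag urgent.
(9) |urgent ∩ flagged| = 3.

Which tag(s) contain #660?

#660: locked, urgent

From (4): #660 ∈ urgent.
Suppose #660 ∈ flagged: no assignment then satisfies all the clues, so #660 ∉ flagged.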